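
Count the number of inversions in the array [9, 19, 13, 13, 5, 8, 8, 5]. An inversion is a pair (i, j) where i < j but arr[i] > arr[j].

Finding inversions in [9, 19, 13, 13, 5, 8, 8, 5]:

(0, 4): arr[0]=9 > arr[4]=5
(0, 5): arr[0]=9 > arr[5]=8
(0, 6): arr[0]=9 > arr[6]=8
(0, 7): arr[0]=9 > arr[7]=5
(1, 2): arr[1]=19 > arr[2]=13
(1, 3): arr[1]=19 > arr[3]=13
(1, 4): arr[1]=19 > arr[4]=5
(1, 5): arr[1]=19 > arr[5]=8
(1, 6): arr[1]=19 > arr[6]=8
(1, 7): arr[1]=19 > arr[7]=5
(2, 4): arr[2]=13 > arr[4]=5
(2, 5): arr[2]=13 > arr[5]=8
(2, 6): arr[2]=13 > arr[6]=8
(2, 7): arr[2]=13 > arr[7]=5
(3, 4): arr[3]=13 > arr[4]=5
(3, 5): arr[3]=13 > arr[5]=8
(3, 6): arr[3]=13 > arr[6]=8
(3, 7): arr[3]=13 > arr[7]=5
(5, 7): arr[5]=8 > arr[7]=5
(6, 7): arr[6]=8 > arr[7]=5

Total inversions: 20

The array has 20 inversion(s): (0,4), (0,5), (0,6), (0,7), (1,2), (1,3), (1,4), (1,5), (1,6), (1,7), (2,4), (2,5), (2,6), (2,7), (3,4), (3,5), (3,6), (3,7), (5,7), (6,7). Each pair (i,j) satisfies i < j and arr[i] > arr[j].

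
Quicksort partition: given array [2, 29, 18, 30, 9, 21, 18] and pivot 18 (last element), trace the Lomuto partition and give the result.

Lomuto partition with pivot = 18:

Initial array: [2, 29, 18, 30, 9, 21, 18]

arr[0]=2 <= 18: swap with position 0, array becomes [2, 29, 18, 30, 9, 21, 18]
arr[1]=29 > 18: no swap
arr[2]=18 <= 18: swap with position 1, array becomes [2, 18, 29, 30, 9, 21, 18]
arr[3]=30 > 18: no swap
arr[4]=9 <= 18: swap with position 2, array becomes [2, 18, 9, 30, 29, 21, 18]
arr[5]=21 > 18: no swap

Place pivot at position 3: [2, 18, 9, 18, 29, 21, 30]
Pivot position: 3

After partitioning with pivot 18, the array becomes [2, 18, 9, 18, 29, 21, 30]. The pivot is placed at index 3. All elements to the left of the pivot are <= 18, and all elements to the right are > 18.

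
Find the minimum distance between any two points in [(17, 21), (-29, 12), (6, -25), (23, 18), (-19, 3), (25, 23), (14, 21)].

Computing all pairwise distances among 7 points:

d((17, 21), (-29, 12)) = 46.8722
d((17, 21), (6, -25)) = 47.2969
d((17, 21), (23, 18)) = 6.7082
d((17, 21), (-19, 3)) = 40.2492
d((17, 21), (25, 23)) = 8.2462
d((17, 21), (14, 21)) = 3.0 <-- minimum
d((-29, 12), (6, -25)) = 50.9313
d((-29, 12), (23, 18)) = 52.345
d((-29, 12), (-19, 3)) = 13.4536
d((-29, 12), (25, 23)) = 55.109
d((-29, 12), (14, 21)) = 43.9318
d((6, -25), (23, 18)) = 46.2385
d((6, -25), (-19, 3)) = 37.5366
d((6, -25), (25, 23)) = 51.6236
d((6, -25), (14, 21)) = 46.6905
d((23, 18), (-19, 3)) = 44.5982
d((23, 18), (25, 23)) = 5.3852
d((23, 18), (14, 21)) = 9.4868
d((-19, 3), (25, 23)) = 48.3322
d((-19, 3), (14, 21)) = 37.5899
d((25, 23), (14, 21)) = 11.1803

Closest pair: (17, 21) and (14, 21) with distance 3.0

The closest pair is (17, 21) and (14, 21) with Euclidean distance 3.0. For 7 points, brute-force pairwise comparison is shown above. For large n, the divide-and-conquer algorithm (sort by x, recurse on halves, check the dividing strip) achieves O(n log n).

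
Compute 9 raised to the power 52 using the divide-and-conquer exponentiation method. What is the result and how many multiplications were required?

Computing 9^52 by squaring (build up from 9^1; each line after the first costs one multiplication):

9^1 = 9
9^2 = (9^1)^2 = 9^2 = 81
9^3 = 9 * 9^2 = 9 * 81 = 729
9^6 = (9^3)^2 = 729^2 = 531441
9^12 = (9^6)^2 = 531441^2 = 282429536481
9^13 = 9 * 9^12 = 9 * 282429536481 = 2541865828329
9^26 = (9^13)^2 = 2541865828329^2 = 6461081889226673298932241
9^52 = (9^26)^2 = 6461081889226673298932241^2 = 41745579179292917813953351511015323088870709282081

Result: 41745579179292917813953351511015323088870709282081
Multiplications needed: 7 (7 lines after 9^1)

9^52 = 41745579179292917813953351511015323088870709282081. Using exponentiation by squaring, this requires 7 multiplications. The key idea: if the exponent is even, square the half-power; if odd, multiply by the base once.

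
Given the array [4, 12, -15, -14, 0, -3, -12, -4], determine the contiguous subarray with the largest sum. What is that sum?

Using Kadane's algorithm on [4, 12, -15, -14, 0, -3, -12, -4]:

Scanning through the array:
Position 1 (value 12): max_ending_here = 16, max_so_far = 16
Position 2 (value -15): max_ending_here = 1, max_so_far = 16
Position 3 (value -14): max_ending_here = -13, max_so_far = 16
Position 4 (value 0): max_ending_here = 0, max_so_far = 16
Position 5 (value -3): max_ending_here = -3, max_so_far = 16
Position 6 (value -12): max_ending_here = -12, max_so_far = 16
Position 7 (value -4): max_ending_here = -4, max_so_far = 16

Maximum subarray: [4, 12]
Maximum sum: 16

The maximum subarray is [4, 12] with sum 16. This subarray runs from index 0 to index 1.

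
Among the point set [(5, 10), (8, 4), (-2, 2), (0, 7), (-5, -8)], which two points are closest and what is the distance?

Computing all pairwise distances among 5 points:

d((5, 10), (8, 4)) = 6.7082
d((5, 10), (-2, 2)) = 10.6301
d((5, 10), (0, 7)) = 5.831
d((5, 10), (-5, -8)) = 20.5913
d((8, 4), (-2, 2)) = 10.198
d((8, 4), (0, 7)) = 8.544
d((8, 4), (-5, -8)) = 17.6918
d((-2, 2), (0, 7)) = 5.3852 <-- minimum
d((-2, 2), (-5, -8)) = 10.4403
d((0, 7), (-5, -8)) = 15.8114

Closest pair: (-2, 2) and (0, 7) with distance 5.3852

The closest pair is (-2, 2) and (0, 7) with Euclidean distance 5.3852. For 5 points, brute-force pairwise comparison is shown above. For large n, the divide-and-conquer algorithm (sort by x, recurse on halves, check the dividing strip) achieves O(n log n).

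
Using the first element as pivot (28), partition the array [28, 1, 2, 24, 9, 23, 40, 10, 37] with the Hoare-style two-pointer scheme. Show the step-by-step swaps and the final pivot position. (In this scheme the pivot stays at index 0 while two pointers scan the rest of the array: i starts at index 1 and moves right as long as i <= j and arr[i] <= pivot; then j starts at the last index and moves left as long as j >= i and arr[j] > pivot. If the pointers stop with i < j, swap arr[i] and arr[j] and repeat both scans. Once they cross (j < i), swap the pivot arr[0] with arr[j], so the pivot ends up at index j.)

Hoare-style two-pointer partition with pivot = 28:

Initial array: [28, 1, 2, 24, 9, 23, 40, 10, 37]

Pointers start at i = 1, j = 8.
i stops at index 6 (arr[6]=40 > 28), j stops at index 7 (arr[7]=10 <= 28): swap arr[6] and arr[7], array becomes [28, 1, 2, 24, 9, 23, 10, 40, 37]
i ends at 7, j ends at 6: the pointers have crossed (j < i), so scanning stops.

Swap pivot arr[0] with arr[6] to place pivot at position 6: [10, 1, 2, 24, 9, 23, 28, 40, 37]
Pivot position: 6

After partitioning with pivot 28, the array becomes [10, 1, 2, 24, 9, 23, 28, 40, 37]. The pivot is placed at index 6. All elements to the left of the pivot are <= 28, and all elements to the right are > 28.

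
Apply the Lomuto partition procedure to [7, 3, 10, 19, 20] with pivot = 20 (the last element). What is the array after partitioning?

Lomuto partition with pivot = 20:

Initial array: [7, 3, 10, 19, 20]

arr[0]=7 <= 20: swap with position 0, array becomes [7, 3, 10, 19, 20]
arr[1]=3 <= 20: swap with position 1, array becomes [7, 3, 10, 19, 20]
arr[2]=10 <= 20: swap with position 2, array becomes [7, 3, 10, 19, 20]
arr[3]=19 <= 20: swap with position 3, array becomes [7, 3, 10, 19, 20]

Place pivot at position 4: [7, 3, 10, 19, 20]
Pivot position: 4

After partitioning with pivot 20, the array becomes [7, 3, 10, 19, 20]. The pivot is placed at index 4. All elements to the left of the pivot are <= 20, and all elements to the right are > 20.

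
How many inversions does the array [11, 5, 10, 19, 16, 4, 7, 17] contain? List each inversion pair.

Finding inversions in [11, 5, 10, 19, 16, 4, 7, 17]:

(0, 1): arr[0]=11 > arr[1]=5
(0, 2): arr[0]=11 > arr[2]=10
(0, 5): arr[0]=11 > arr[5]=4
(0, 6): arr[0]=11 > arr[6]=7
(1, 5): arr[1]=5 > arr[5]=4
(2, 5): arr[2]=10 > arr[5]=4
(2, 6): arr[2]=10 > arr[6]=7
(3, 4): arr[3]=19 > arr[4]=16
(3, 5): arr[3]=19 > arr[5]=4
(3, 6): arr[3]=19 > arr[6]=7
(3, 7): arr[3]=19 > arr[7]=17
(4, 5): arr[4]=16 > arr[5]=4
(4, 6): arr[4]=16 > arr[6]=7

Total inversions: 13

The array has 13 inversion(s): (0,1), (0,2), (0,5), (0,6), (1,5), (2,5), (2,6), (3,4), (3,5), (3,6), (3,7), (4,5), (4,6). Each pair (i,j) satisfies i < j and arr[i] > arr[j].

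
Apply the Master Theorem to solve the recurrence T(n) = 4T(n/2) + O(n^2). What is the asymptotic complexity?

Master Theorem for T(n) = 4T(n/2) + O(n^2):

a = 4, b = 2, c = 2
log_b(a) = log_2(4) = 2.0000

Case 2: c = 2 = log_2(4) = 2.0000
T(n) = O(n^2 log n) = O(n^2 log n)

For T(n) = 4T(n/2) + O(n^2): log_2(4) = 2.0000. This is Case 2 of the Master Theorem (c = log_b(a), equal work at all levels), giving O(n^2 log n).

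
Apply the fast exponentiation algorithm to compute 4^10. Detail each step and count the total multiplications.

Computing 4^10 by squaring (build up from 4^1; each line after the first costs one multiplication):

4^1 = 4
4^2 = (4^1)^2 = 4^2 = 16
4^4 = (4^2)^2 = 16^2 = 256
4^5 = 4 * 4^4 = 4 * 256 = 1024
4^10 = (4^5)^2 = 1024^2 = 1048576

Result: 1048576
Multiplications needed: 4 (4 lines after 4^1)

4^10 = 1048576. Using exponentiation by squaring, this requires 4 multiplications. The key idea: if the exponent is even, square the half-power; if odd, multiply by the base once.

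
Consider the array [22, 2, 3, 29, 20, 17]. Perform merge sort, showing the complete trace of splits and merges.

Merge sort trace:

Split: [22, 2, 3, 29, 20, 17] -> [22, 2, 3] and [29, 20, 17]
  Split: [22, 2, 3] -> [22] and [2, 3]
    Split: [2, 3] -> [2] and [3]
    Merge: [2] + [3] -> [2, 3]
  Merge: [22] + [2, 3] -> [2, 3, 22]
  Split: [29, 20, 17] -> [29] and [20, 17]
    Split: [20, 17] -> [20] and [17]
    Merge: [20] + [17] -> [17, 20]
  Merge: [29] + [17, 20] -> [17, 20, 29]
Merge: [2, 3, 22] + [17, 20, 29] -> [2, 3, 17, 20, 22, 29]

Final sorted array: [2, 3, 17, 20, 22, 29]

The merge sort proceeds by recursively splitting the array and merging sorted halves.
After all merges, the sorted array is [2, 3, 17, 20, 22, 29].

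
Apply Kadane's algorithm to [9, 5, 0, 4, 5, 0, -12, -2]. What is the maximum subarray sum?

Using Kadane's algorithm on [9, 5, 0, 4, 5, 0, -12, -2]:

Scanning through the array:
Position 1 (value 5): max_ending_here = 14, max_so_far = 14
Position 2 (value 0): max_ending_here = 14, max_so_far = 14
Position 3 (value 4): max_ending_here = 18, max_so_far = 18
Position 4 (value 5): max_ending_here = 23, max_so_far = 23
Position 5 (value 0): max_ending_here = 23, max_so_far = 23
Position 6 (value -12): max_ending_here = 11, max_so_far = 23
Position 7 (value -2): max_ending_here = 9, max_so_far = 23

Maximum subarray: [9, 5, 0, 4, 5]
Maximum sum: 23

The maximum subarray is [9, 5, 0, 4, 5] with sum 23. This subarray runs from index 0 to index 4.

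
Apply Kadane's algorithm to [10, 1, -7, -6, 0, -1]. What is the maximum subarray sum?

Using Kadane's algorithm on [10, 1, -7, -6, 0, -1]:

Scanning through the array:
Position 1 (value 1): max_ending_here = 11, max_so_far = 11
Position 2 (value -7): max_ending_here = 4, max_so_far = 11
Position 3 (value -6): max_ending_here = -2, max_so_far = 11
Position 4 (value 0): max_ending_here = 0, max_so_far = 11
Position 5 (value -1): max_ending_here = -1, max_so_far = 11

Maximum subarray: [10, 1]
Maximum sum: 11

The maximum subarray is [10, 1] with sum 11. This subarray runs from index 0 to index 1.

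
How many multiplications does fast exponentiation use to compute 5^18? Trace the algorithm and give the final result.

Computing 5^18 by squaring (build up from 5^1; each line after the first costs one multiplication):

5^1 = 5
5^2 = (5^1)^2 = 5^2 = 25
5^4 = (5^2)^2 = 25^2 = 625
5^8 = (5^4)^2 = 625^2 = 390625
5^9 = 5 * 5^8 = 5 * 390625 = 1953125
5^18 = (5^9)^2 = 1953125^2 = 3814697265625

Result: 3814697265625
Multiplications needed: 5 (5 lines after 5^1)

5^18 = 3814697265625. Using exponentiation by squaring, this requires 5 multiplications. The key idea: if the exponent is even, square the half-power; if odd, multiply by the base once.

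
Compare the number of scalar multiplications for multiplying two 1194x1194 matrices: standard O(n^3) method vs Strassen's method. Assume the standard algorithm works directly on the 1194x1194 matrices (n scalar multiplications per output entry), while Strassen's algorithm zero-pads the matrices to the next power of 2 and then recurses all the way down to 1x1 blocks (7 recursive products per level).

Matrix multiplication for 1194x1194 matrices:

Strassen's algorithm requires power-of-2 dimensions. Pad 1194x1194 to 2048x2048 (next power of 2).

Standard algorithm: 1194^3 = 1702209384 multiplications
Strassen's algorithm: 7^(log2(2048)) = 7^11 = 1977326743 multiplications
Difference: 1702209384 - 1977326743 = -275117359 (Strassen uses MORE here due to padding overhead — for small or just-over-power-of-2 n, padding can outweigh the per-level savings)

Standard: 1702209384 multiplications (1194^3). Strassen: 1977326743 multiplications (7^11, after padding to 2048x2048). Strassen reduces 8 recursive multiplications to 7 at each level.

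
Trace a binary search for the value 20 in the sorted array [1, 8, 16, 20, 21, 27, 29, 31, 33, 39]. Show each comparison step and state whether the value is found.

Binary search for 20 in [1, 8, 16, 20, 21, 27, 29, 31, 33, 39]:

lo=0, hi=9, mid=4, arr[mid]=21 -> 21 > 20, search left half
lo=0, hi=3, mid=1, arr[mid]=8 -> 8 < 20, search right half
lo=2, hi=3, mid=2, arr[mid]=16 -> 16 < 20, search right half
lo=3, hi=3, mid=3, arr[mid]=20 -> Found target at index 3!

Binary search finds 20 at index 3 after 4 comparisons. The search repeatedly halves the search space by comparing with the middle element.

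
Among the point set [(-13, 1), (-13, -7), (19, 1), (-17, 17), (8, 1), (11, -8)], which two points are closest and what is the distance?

Computing all pairwise distances among 6 points:

d((-13, 1), (-13, -7)) = 8.0 <-- minimum
d((-13, 1), (19, 1)) = 32.0
d((-13, 1), (-17, 17)) = 16.4924
d((-13, 1), (8, 1)) = 21.0
d((-13, 1), (11, -8)) = 25.632
d((-13, -7), (19, 1)) = 32.9848
d((-13, -7), (-17, 17)) = 24.3311
d((-13, -7), (8, 1)) = 22.4722
d((-13, -7), (11, -8)) = 24.0208
d((19, 1), (-17, 17)) = 39.3954
d((19, 1), (8, 1)) = 11.0
d((19, 1), (11, -8)) = 12.0416
d((-17, 17), (8, 1)) = 29.6816
d((-17, 17), (11, -8)) = 37.5366
d((8, 1), (11, -8)) = 9.4868

Closest pair: (-13, 1) and (-13, -7) with distance 8.0

The closest pair is (-13, 1) and (-13, -7) with Euclidean distance 8.0. For 6 points, brute-force pairwise comparison is shown above. For large n, the divide-and-conquer algorithm (sort by x, recurse on halves, check the dividing strip) achieves O(n log n).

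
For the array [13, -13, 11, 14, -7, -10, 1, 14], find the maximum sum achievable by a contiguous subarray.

Using Kadane's algorithm on [13, -13, 11, 14, -7, -10, 1, 14]:

Scanning through the array:
Position 1 (value -13): max_ending_here = 0, max_so_far = 13
Position 2 (value 11): max_ending_here = 11, max_so_far = 13
Position 3 (value 14): max_ending_here = 25, max_so_far = 25
Position 4 (value -7): max_ending_here = 18, max_so_far = 25
Position 5 (value -10): max_ending_here = 8, max_so_far = 25
Position 6 (value 1): max_ending_here = 9, max_so_far = 25
Position 7 (value 14): max_ending_here = 23, max_so_far = 25

Maximum subarray: [13, -13, 11, 14]
Maximum sum: 25

The maximum subarray is [13, -13, 11, 14] with sum 25. This subarray runs from index 0 to index 3.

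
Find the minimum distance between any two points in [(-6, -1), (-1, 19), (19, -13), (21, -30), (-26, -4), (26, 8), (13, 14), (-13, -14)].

Computing all pairwise distances among 8 points:

d((-6, -1), (-1, 19)) = 20.6155
d((-6, -1), (19, -13)) = 27.7308
d((-6, -1), (21, -30)) = 39.6232
d((-6, -1), (-26, -4)) = 20.2237
d((-6, -1), (26, 8)) = 33.2415
d((-6, -1), (13, 14)) = 24.2074
d((-6, -1), (-13, -14)) = 14.7648
d((-1, 19), (19, -13)) = 37.7359
d((-1, 19), (21, -30)) = 53.7122
d((-1, 19), (-26, -4)) = 33.9706
d((-1, 19), (26, 8)) = 29.1548
d((-1, 19), (13, 14)) = 14.8661
d((-1, 19), (-13, -14)) = 35.1141
d((19, -13), (21, -30)) = 17.1172
d((19, -13), (-26, -4)) = 45.8912
d((19, -13), (26, 8)) = 22.1359
d((19, -13), (13, 14)) = 27.6586
d((19, -13), (-13, -14)) = 32.0156
d((21, -30), (-26, -4)) = 53.7122
d((21, -30), (26, 8)) = 38.3275
d((21, -30), (13, 14)) = 44.7214
d((21, -30), (-13, -14)) = 37.5766
d((-26, -4), (26, 8)) = 53.3667
d((-26, -4), (13, 14)) = 42.9535
d((-26, -4), (-13, -14)) = 16.4012
d((26, 8), (13, 14)) = 14.3178 <-- minimum
d((26, 8), (-13, -14)) = 44.7772
d((13, 14), (-13, -14)) = 38.2099

Closest pair: (26, 8) and (13, 14) with distance 14.3178

The closest pair is (26, 8) and (13, 14) with Euclidean distance 14.3178. For 8 points, brute-force pairwise comparison is shown above. For large n, the divide-and-conquer algorithm (sort by x, recurse on halves, check the dividing strip) achieves O(n log n).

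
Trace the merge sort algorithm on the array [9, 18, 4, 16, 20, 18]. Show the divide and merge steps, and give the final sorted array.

Merge sort trace:

Split: [9, 18, 4, 16, 20, 18] -> [9, 18, 4] and [16, 20, 18]
  Split: [9, 18, 4] -> [9] and [18, 4]
    Split: [18, 4] -> [18] and [4]
    Merge: [18] + [4] -> [4, 18]
  Merge: [9] + [4, 18] -> [4, 9, 18]
  Split: [16, 20, 18] -> [16] and [20, 18]
    Split: [20, 18] -> [20] and [18]
    Merge: [20] + [18] -> [18, 20]
  Merge: [16] + [18, 20] -> [16, 18, 20]
Merge: [4, 9, 18] + [16, 18, 20] -> [4, 9, 16, 18, 18, 20]

Final sorted array: [4, 9, 16, 18, 18, 20]

The merge sort proceeds by recursively splitting the array and merging sorted halves.
After all merges, the sorted array is [4, 9, 16, 18, 18, 20].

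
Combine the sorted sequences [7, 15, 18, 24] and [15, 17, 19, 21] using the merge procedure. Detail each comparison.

Merging process:

Compare 7 vs 15: take 7 from left. Merged: [7]
Compare 15 vs 15: take 15 from left. Merged: [7, 15]
Compare 18 vs 15: take 15 from right. Merged: [7, 15, 15]
Compare 18 vs 17: take 17 from right. Merged: [7, 15, 15, 17]
Compare 18 vs 19: take 18 from left. Merged: [7, 15, 15, 17, 18]
Compare 24 vs 19: take 19 from right. Merged: [7, 15, 15, 17, 18, 19]
Compare 24 vs 21: take 21 from right. Merged: [7, 15, 15, 17, 18, 19, 21]
Append remaining from left: [24]. Merged: [7, 15, 15, 17, 18, 19, 21, 24]

Final merged array: [7, 15, 15, 17, 18, 19, 21, 24]
Total comparisons: 7

The merged array is [7, 15, 15, 17, 18, 19, 21, 24], requiring 7 comparisons. The merge step runs in O(n) time where n is the total number of elements.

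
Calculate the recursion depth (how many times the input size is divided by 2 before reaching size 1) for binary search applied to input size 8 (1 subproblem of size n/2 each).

For divide and conquer with division factor 2:

Problem sizes at each level:
Level 0: 8
Level 1: 4
Level 2: 2
Level 3: 1

The root is level 0 and the size-1 base case is level 3 (the tree spans levels 0 through 3, i.e. 4 levels counting the root), so the depth is the number of divisions: log_2(8) = 3

The recursion tree depth is log_2(8) = 3. At each level, the problem size is divided by 2, so it takes 3 divisions to reduce to a base case of size 1. The algorithm makes 1 recursive call at each level.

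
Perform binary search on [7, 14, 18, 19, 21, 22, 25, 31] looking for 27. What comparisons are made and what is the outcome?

Binary search for 27 in [7, 14, 18, 19, 21, 22, 25, 31]:

lo=0, hi=7, mid=3, arr[mid]=19 -> 19 < 27, search right half
lo=4, hi=7, mid=5, arr[mid]=22 -> 22 < 27, search right half
lo=6, hi=7, mid=6, arr[mid]=25 -> 25 < 27, search right half
lo=7, hi=7, mid=7, arr[mid]=31 -> 31 > 27, search left half
lo=7 > hi=6, target 27 not found

Binary search determines that 27 is not in the array after 4 comparisons. The search space was exhausted without finding the target.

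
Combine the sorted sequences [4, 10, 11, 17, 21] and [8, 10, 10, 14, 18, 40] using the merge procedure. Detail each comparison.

Merging process:

Compare 4 vs 8: take 4 from left. Merged: [4]
Compare 10 vs 8: take 8 from right. Merged: [4, 8]
Compare 10 vs 10: take 10 from left. Merged: [4, 8, 10]
Compare 11 vs 10: take 10 from right. Merged: [4, 8, 10, 10]
Compare 11 vs 10: take 10 from right. Merged: [4, 8, 10, 10, 10]
Compare 11 vs 14: take 11 from left. Merged: [4, 8, 10, 10, 10, 11]
Compare 17 vs 14: take 14 from right. Merged: [4, 8, 10, 10, 10, 11, 14]
Compare 17 vs 18: take 17 from left. Merged: [4, 8, 10, 10, 10, 11, 14, 17]
Compare 21 vs 18: take 18 from right. Merged: [4, 8, 10, 10, 10, 11, 14, 17, 18]
Compare 21 vs 40: take 21 from left. Merged: [4, 8, 10, 10, 10, 11, 14, 17, 18, 21]
Append remaining from right: [40]. Merged: [4, 8, 10, 10, 10, 11, 14, 17, 18, 21, 40]

Final merged array: [4, 8, 10, 10, 10, 11, 14, 17, 18, 21, 40]
Total comparisons: 10

The merged array is [4, 8, 10, 10, 10, 11, 14, 17, 18, 21, 40], requiring 10 comparisons. The merge step runs in O(n) time where n is the total number of elements.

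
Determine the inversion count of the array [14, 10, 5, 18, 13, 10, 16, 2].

Finding inversions in [14, 10, 5, 18, 13, 10, 16, 2]:

(0, 1): arr[0]=14 > arr[1]=10
(0, 2): arr[0]=14 > arr[2]=5
(0, 4): arr[0]=14 > arr[4]=13
(0, 5): arr[0]=14 > arr[5]=10
(0, 7): arr[0]=14 > arr[7]=2
(1, 2): arr[1]=10 > arr[2]=5
(1, 7): arr[1]=10 > arr[7]=2
(2, 7): arr[2]=5 > arr[7]=2
(3, 4): arr[3]=18 > arr[4]=13
(3, 5): arr[3]=18 > arr[5]=10
(3, 6): arr[3]=18 > arr[6]=16
(3, 7): arr[3]=18 > arr[7]=2
(4, 5): arr[4]=13 > arr[5]=10
(4, 7): arr[4]=13 > arr[7]=2
(5, 7): arr[5]=10 > arr[7]=2
(6, 7): arr[6]=16 > arr[7]=2

Total inversions: 16

The array has 16 inversion(s): (0,1), (0,2), (0,4), (0,5), (0,7), (1,2), (1,7), (2,7), (3,4), (3,5), (3,6), (3,7), (4,5), (4,7), (5,7), (6,7). Each pair (i,j) satisfies i < j and arr[i] > arr[j].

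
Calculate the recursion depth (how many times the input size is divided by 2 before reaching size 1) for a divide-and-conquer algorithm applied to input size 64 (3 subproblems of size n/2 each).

For divide and conquer with division factor 2:

Problem sizes at each level:
Level 0: 64
Level 1: 32
Level 2: 16
Level 3: 8
Level 4: 4
Level 5: 2
Level 6: 1

The root is level 0 and the size-1 base case is level 6 (the tree spans levels 0 through 6, i.e. 7 levels counting the root), so the depth is the number of divisions: log_2(64) = 6

The recursion tree depth is log_2(64) = 6. At each level, the problem size is divided by 2, so it takes 6 divisions to reduce to a base case of size 1. The algorithm makes 3 recursive calls at each level.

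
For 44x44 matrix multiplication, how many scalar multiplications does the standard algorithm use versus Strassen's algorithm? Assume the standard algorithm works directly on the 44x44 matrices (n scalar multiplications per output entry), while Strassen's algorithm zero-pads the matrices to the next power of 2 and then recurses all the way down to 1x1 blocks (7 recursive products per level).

Matrix multiplication for 44x44 matrices:

Strassen's algorithm requires power-of-2 dimensions. Pad 44x44 to 64x64 (next power of 2).

Standard algorithm: 44^3 = 85184 multiplications
Strassen's algorithm: 7^(log2(64)) = 7^6 = 117649 multiplications
Difference: 85184 - 117649 = -32465 (Strassen uses MORE here due to padding overhead — for small or just-over-power-of-2 n, padding can outweigh the per-level savings)

Standard: 85184 multiplications (44^3). Strassen: 117649 multiplications (7^6, after padding to 64x64). Strassen reduces 8 recursive multiplications to 7 at each level.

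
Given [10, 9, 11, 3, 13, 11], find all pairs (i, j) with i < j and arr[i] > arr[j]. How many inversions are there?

Finding inversions in [10, 9, 11, 3, 13, 11]:

(0, 1): arr[0]=10 > arr[1]=9
(0, 3): arr[0]=10 > arr[3]=3
(1, 3): arr[1]=9 > arr[3]=3
(2, 3): arr[2]=11 > arr[3]=3
(4, 5): arr[4]=13 > arr[5]=11

Total inversions: 5

The array has 5 inversion(s): (0,1), (0,3), (1,3), (2,3), (4,5). Each pair (i,j) satisfies i < j and arr[i] > arr[j].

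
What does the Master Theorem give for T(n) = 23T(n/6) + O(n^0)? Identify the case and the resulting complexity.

Master Theorem for T(n) = 23T(n/6) + O(n^0):

a = 23, b = 6, c = 0
log_b(a) = log_6(23) = 1.7500

Case 1: c = 0 < log_6(23) = 1.7500
T(n) = O(n^(log_6 23))

For T(n) = 23T(n/6) + O(n^0): log_6(23) = 1.7500. This is Case 1 of the Master Theorem (c < log_b(a), work dominated by leaves), giving O(n^(log_6 23)).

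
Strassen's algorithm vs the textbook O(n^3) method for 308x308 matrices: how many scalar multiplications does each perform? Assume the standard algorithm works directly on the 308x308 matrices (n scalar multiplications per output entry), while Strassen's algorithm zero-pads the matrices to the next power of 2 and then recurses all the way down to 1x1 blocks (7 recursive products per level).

Matrix multiplication for 308x308 matrices:

Strassen's algorithm requires power-of-2 dimensions. Pad 308x308 to 512x512 (next power of 2).

Standard algorithm: 308^3 = 29218112 multiplications
Strassen's algorithm: 7^(log2(512)) = 7^9 = 40353607 multiplications
Difference: 29218112 - 40353607 = -11135495 (Strassen uses MORE here due to padding overhead — for small or just-over-power-of-2 n, padding can outweigh the per-level savings)

Standard: 29218112 multiplications (308^3). Strassen: 40353607 multiplications (7^9, after padding to 512x512). Strassen reduces 8 recursive multiplications to 7 at each level.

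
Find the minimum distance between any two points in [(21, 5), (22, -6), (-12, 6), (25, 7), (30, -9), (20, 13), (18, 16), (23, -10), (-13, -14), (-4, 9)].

Computing all pairwise distances among 10 points:

d((21, 5), (22, -6)) = 11.0454
d((21, 5), (-12, 6)) = 33.0151
d((21, 5), (25, 7)) = 4.4721
d((21, 5), (30, -9)) = 16.6433
d((21, 5), (20, 13)) = 8.0623
d((21, 5), (18, 16)) = 11.4018
d((21, 5), (23, -10)) = 15.1327
d((21, 5), (-13, -14)) = 38.9487
d((21, 5), (-4, 9)) = 25.318
d((22, -6), (-12, 6)) = 36.0555
d((22, -6), (25, 7)) = 13.3417
d((22, -6), (30, -9)) = 8.544
d((22, -6), (20, 13)) = 19.105
d((22, -6), (18, 16)) = 22.3607
d((22, -6), (23, -10)) = 4.1231
d((22, -6), (-13, -14)) = 35.9026
d((22, -6), (-4, 9)) = 30.0167
d((-12, 6), (25, 7)) = 37.0135
d((-12, 6), (30, -9)) = 44.5982
d((-12, 6), (20, 13)) = 32.7567
d((-12, 6), (18, 16)) = 31.6228
d((-12, 6), (23, -10)) = 38.4838
d((-12, 6), (-13, -14)) = 20.025
d((-12, 6), (-4, 9)) = 8.544
d((25, 7), (30, -9)) = 16.7631
d((25, 7), (20, 13)) = 7.8102
d((25, 7), (18, 16)) = 11.4018
d((25, 7), (23, -10)) = 17.1172
d((25, 7), (-13, -14)) = 43.4166
d((25, 7), (-4, 9)) = 29.0689
d((30, -9), (20, 13)) = 24.1661
d((30, -9), (18, 16)) = 27.7308
d((30, -9), (23, -10)) = 7.0711
d((30, -9), (-13, -14)) = 43.2897
d((30, -9), (-4, 9)) = 38.4708
d((20, 13), (18, 16)) = 3.6056 <-- minimum
d((20, 13), (23, -10)) = 23.1948
d((20, 13), (-13, -14)) = 42.638
d((20, 13), (-4, 9)) = 24.3311
d((18, 16), (23, -10)) = 26.4764
d((18, 16), (-13, -14)) = 43.1393
d((18, 16), (-4, 9)) = 23.0868
d((23, -10), (-13, -14)) = 36.2215
d((23, -10), (-4, 9)) = 33.0151
d((-13, -14), (-4, 9)) = 24.6982

Closest pair: (20, 13) and (18, 16) with distance 3.6056

The closest pair is (20, 13) and (18, 16) with Euclidean distance 3.6056. For 10 points, brute-force pairwise comparison is shown above. For large n, the divide-and-conquer algorithm (sort by x, recurse on halves, check the dividing strip) achieves O(n log n).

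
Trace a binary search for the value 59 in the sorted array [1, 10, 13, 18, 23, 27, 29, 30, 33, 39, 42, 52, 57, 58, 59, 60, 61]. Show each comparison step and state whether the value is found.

Binary search for 59 in [1, 10, 13, 18, 23, 27, 29, 30, 33, 39, 42, 52, 57, 58, 59, 60, 61]:

lo=0, hi=16, mid=8, arr[mid]=33 -> 33 < 59, search right half
lo=9, hi=16, mid=12, arr[mid]=57 -> 57 < 59, search right half
lo=13, hi=16, mid=14, arr[mid]=59 -> Found target at index 14!

Binary search finds 59 at index 14 after 3 comparisons. The search repeatedly halves the search space by comparing with the middle element.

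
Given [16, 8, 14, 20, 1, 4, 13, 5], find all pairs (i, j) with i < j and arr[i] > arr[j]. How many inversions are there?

Finding inversions in [16, 8, 14, 20, 1, 4, 13, 5]:

(0, 1): arr[0]=16 > arr[1]=8
(0, 2): arr[0]=16 > arr[2]=14
(0, 4): arr[0]=16 > arr[4]=1
(0, 5): arr[0]=16 > arr[5]=4
(0, 6): arr[0]=16 > arr[6]=13
(0, 7): arr[0]=16 > arr[7]=5
(1, 4): arr[1]=8 > arr[4]=1
(1, 5): arr[1]=8 > arr[5]=4
(1, 7): arr[1]=8 > arr[7]=5
(2, 4): arr[2]=14 > arr[4]=1
(2, 5): arr[2]=14 > arr[5]=4
(2, 6): arr[2]=14 > arr[6]=13
(2, 7): arr[2]=14 > arr[7]=5
(3, 4): arr[3]=20 > arr[4]=1
(3, 5): arr[3]=20 > arr[5]=4
(3, 6): arr[3]=20 > arr[6]=13
(3, 7): arr[3]=20 > arr[7]=5
(6, 7): arr[6]=13 > arr[7]=5

Total inversions: 18

The array has 18 inversion(s): (0,1), (0,2), (0,4), (0,5), (0,6), (0,7), (1,4), (1,5), (1,7), (2,4), (2,5), (2,6), (2,7), (3,4), (3,5), (3,6), (3,7), (6,7). Each pair (i,j) satisfies i < j and arr[i] > arr[j].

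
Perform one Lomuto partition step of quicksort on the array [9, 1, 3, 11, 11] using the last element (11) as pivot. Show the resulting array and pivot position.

Lomuto partition with pivot = 11:

Initial array: [9, 1, 3, 11, 11]

arr[0]=9 <= 11: swap with position 0, array becomes [9, 1, 3, 11, 11]
arr[1]=1 <= 11: swap with position 1, array becomes [9, 1, 3, 11, 11]
arr[2]=3 <= 11: swap with position 2, array becomes [9, 1, 3, 11, 11]
arr[3]=11 <= 11: swap with position 3, array becomes [9, 1, 3, 11, 11]

Place pivot at position 4: [9, 1, 3, 11, 11]
Pivot position: 4

After partitioning with pivot 11, the array becomes [9, 1, 3, 11, 11]. The pivot is placed at index 4. All elements to the left of the pivot are <= 11, and all elements to the right are > 11.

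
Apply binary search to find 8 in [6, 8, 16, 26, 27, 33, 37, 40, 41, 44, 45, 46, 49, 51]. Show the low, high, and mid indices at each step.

Binary search for 8 in [6, 8, 16, 26, 27, 33, 37, 40, 41, 44, 45, 46, 49, 51]:

lo=0, hi=13, mid=6, arr[mid]=37 -> 37 > 8, search left half
lo=0, hi=5, mid=2, arr[mid]=16 -> 16 > 8, search left half
lo=0, hi=1, mid=0, arr[mid]=6 -> 6 < 8, search right half
lo=1, hi=1, mid=1, arr[mid]=8 -> Found target at index 1!

Binary search finds 8 at index 1 after 4 comparisons. The search repeatedly halves the search space by comparing with the middle element.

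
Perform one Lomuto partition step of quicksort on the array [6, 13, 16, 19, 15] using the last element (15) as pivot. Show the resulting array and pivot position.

Lomuto partition with pivot = 15:

Initial array: [6, 13, 16, 19, 15]

arr[0]=6 <= 15: swap with position 0, array becomes [6, 13, 16, 19, 15]
arr[1]=13 <= 15: swap with position 1, array becomes [6, 13, 16, 19, 15]
arr[2]=16 > 15: no swap
arr[3]=19 > 15: no swap

Place pivot at position 2: [6, 13, 15, 19, 16]
Pivot position: 2

After partitioning with pivot 15, the array becomes [6, 13, 15, 19, 16]. The pivot is placed at index 2. All elements to the left of the pivot are <= 15, and all elements to the right are > 15.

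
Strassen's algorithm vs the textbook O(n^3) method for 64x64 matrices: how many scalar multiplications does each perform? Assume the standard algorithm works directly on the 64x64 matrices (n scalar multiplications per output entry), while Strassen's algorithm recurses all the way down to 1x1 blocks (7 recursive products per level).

Matrix multiplication for 64x64 matrices:

Standard algorithm: 64^3 = 262144 multiplications
Strassen's algorithm: 7^(log2(64)) = 7^6 = 117649 multiplications
Savings: 262144 - 117649 = 144495 multiplications

Standard: 262144 multiplications (64^3). Strassen: 117649 multiplications (7^6). Strassen reduces 8 recursive multiplications to 7 at each level.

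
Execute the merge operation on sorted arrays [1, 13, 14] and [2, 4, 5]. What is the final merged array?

Merging process:

Compare 1 vs 2: take 1 from left. Merged: [1]
Compare 13 vs 2: take 2 from right. Merged: [1, 2]
Compare 13 vs 4: take 4 from right. Merged: [1, 2, 4]
Compare 13 vs 5: take 5 from right. Merged: [1, 2, 4, 5]
Append remaining from left: [13, 14]. Merged: [1, 2, 4, 5, 13, 14]

Final merged array: [1, 2, 4, 5, 13, 14]
Total comparisons: 4

The merged array is [1, 2, 4, 5, 13, 14], requiring 4 comparisons. The merge step runs in O(n) time where n is the total number of elements.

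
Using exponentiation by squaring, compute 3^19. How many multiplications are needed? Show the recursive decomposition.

Computing 3^19 by squaring (build up from 3^1; each line after the first costs one multiplication):

3^1 = 3
3^2 = (3^1)^2 = 3^2 = 9
3^4 = (3^2)^2 = 9^2 = 81
3^8 = (3^4)^2 = 81^2 = 6561
3^9 = 3 * 3^8 = 3 * 6561 = 19683
3^18 = (3^9)^2 = 19683^2 = 387420489
3^19 = 3 * 3^18 = 3 * 387420489 = 1162261467

Result: 1162261467
Multiplications needed: 6 (6 lines after 3^1)

3^19 = 1162261467. Using exponentiation by squaring, this requires 6 multiplications. The key idea: if the exponent is even, square the half-power; if odd, multiply by the base once.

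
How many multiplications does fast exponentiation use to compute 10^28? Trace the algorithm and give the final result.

Computing 10^28 by squaring (build up from 10^1; each line after the first costs one multiplication):

10^1 = 10
10^2 = (10^1)^2 = 10^2 = 100
10^3 = 10 * 10^2 = 10 * 100 = 1000
10^6 = (10^3)^2 = 1000^2 = 1000000
10^7 = 10 * 10^6 = 10 * 1000000 = 10000000
10^14 = (10^7)^2 = 10000000^2 = 100000000000000
10^28 = (10^14)^2 = 100000000000000^2 = 10000000000000000000000000000

Result: 10000000000000000000000000000
Multiplications needed: 6 (6 lines after 10^1)

10^28 = 10000000000000000000000000000. Using exponentiation by squaring, this requires 6 multiplications. The key idea: if the exponent is even, square the half-power; if odd, multiply by the base once.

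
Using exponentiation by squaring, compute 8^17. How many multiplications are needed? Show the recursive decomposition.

Computing 8^17 by squaring (build up from 8^1; each line after the first costs one multiplication):

8^1 = 8
8^2 = (8^1)^2 = 8^2 = 64
8^4 = (8^2)^2 = 64^2 = 4096
8^8 = (8^4)^2 = 4096^2 = 16777216
8^16 = (8^8)^2 = 16777216^2 = 281474976710656
8^17 = 8 * 8^16 = 8 * 281474976710656 = 2251799813685248

Result: 2251799813685248
Multiplications needed: 5 (5 lines after 8^1)

8^17 = 2251799813685248. Using exponentiation by squaring, this requires 5 multiplications. The key idea: if the exponent is even, square the half-power; if odd, multiply by the base once.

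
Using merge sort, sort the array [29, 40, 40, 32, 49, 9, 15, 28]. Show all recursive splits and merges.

Merge sort trace:

Split: [29, 40, 40, 32, 49, 9, 15, 28] -> [29, 40, 40, 32] and [49, 9, 15, 28]
  Split: [29, 40, 40, 32] -> [29, 40] and [40, 32]
    Split: [29, 40] -> [29] and [40]
    Merge: [29] + [40] -> [29, 40]
    Split: [40, 32] -> [40] and [32]
    Merge: [40] + [32] -> [32, 40]
  Merge: [29, 40] + [32, 40] -> [29, 32, 40, 40]
  Split: [49, 9, 15, 28] -> [49, 9] and [15, 28]
    Split: [49, 9] -> [49] and [9]
    Merge: [49] + [9] -> [9, 49]
    Split: [15, 28] -> [15] and [28]
    Merge: [15] + [28] -> [15, 28]
  Merge: [9, 49] + [15, 28] -> [9, 15, 28, 49]
Merge: [29, 32, 40, 40] + [9, 15, 28, 49] -> [9, 15, 28, 29, 32, 40, 40, 49]

Final sorted array: [9, 15, 28, 29, 32, 40, 40, 49]

The merge sort proceeds by recursively splitting the array and merging sorted halves.
After all merges, the sorted array is [9, 15, 28, 29, 32, 40, 40, 49].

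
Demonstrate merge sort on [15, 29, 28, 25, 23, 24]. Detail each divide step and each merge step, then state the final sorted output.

Merge sort trace:

Split: [15, 29, 28, 25, 23, 24] -> [15, 29, 28] and [25, 23, 24]
  Split: [15, 29, 28] -> [15] and [29, 28]
    Split: [29, 28] -> [29] and [28]
    Merge: [29] + [28] -> [28, 29]
  Merge: [15] + [28, 29] -> [15, 28, 29]
  Split: [25, 23, 24] -> [25] and [23, 24]
    Split: [23, 24] -> [23] and [24]
    Merge: [23] + [24] -> [23, 24]
  Merge: [25] + [23, 24] -> [23, 24, 25]
Merge: [15, 28, 29] + [23, 24, 25] -> [15, 23, 24, 25, 28, 29]

Final sorted array: [15, 23, 24, 25, 28, 29]

The merge sort proceeds by recursively splitting the array and merging sorted halves.
After all merges, the sorted array is [15, 23, 24, 25, 28, 29].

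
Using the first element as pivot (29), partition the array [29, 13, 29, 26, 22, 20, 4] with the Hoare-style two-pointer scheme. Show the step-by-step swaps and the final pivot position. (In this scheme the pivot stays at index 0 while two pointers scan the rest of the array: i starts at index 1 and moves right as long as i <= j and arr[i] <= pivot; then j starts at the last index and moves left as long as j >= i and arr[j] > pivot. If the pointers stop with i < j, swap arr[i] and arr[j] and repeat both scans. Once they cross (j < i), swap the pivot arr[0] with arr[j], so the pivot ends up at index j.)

Hoare-style two-pointer partition with pivot = 29:

Initial array: [29, 13, 29, 26, 22, 20, 4]

Pointers start at i = 1, j = 6.
i ends at 7, j ends at 6: the pointers have crossed (j < i), so scanning stops.

Swap pivot arr[0] with arr[6] to place pivot at position 6: [4, 13, 29, 26, 22, 20, 29]
Pivot position: 6

After partitioning with pivot 29, the array becomes [4, 13, 29, 26, 22, 20, 29]. The pivot is placed at index 6. All elements to the left of the pivot are <= 29, and all elements to the right are > 29.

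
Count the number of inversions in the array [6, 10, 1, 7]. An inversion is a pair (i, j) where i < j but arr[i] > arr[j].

Finding inversions in [6, 10, 1, 7]:

(0, 2): arr[0]=6 > arr[2]=1
(1, 2): arr[1]=10 > arr[2]=1
(1, 3): arr[1]=10 > arr[3]=7

Total inversions: 3

The array has 3 inversion(s): (0,2), (1,2), (1,3). Each pair (i,j) satisfies i < j and arr[i] > arr[j].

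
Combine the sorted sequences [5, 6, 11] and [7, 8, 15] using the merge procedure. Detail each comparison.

Merging process:

Compare 5 vs 7: take 5 from left. Merged: [5]
Compare 6 vs 7: take 6 from left. Merged: [5, 6]
Compare 11 vs 7: take 7 from right. Merged: [5, 6, 7]
Compare 11 vs 8: take 8 from right. Merged: [5, 6, 7, 8]
Compare 11 vs 15: take 11 from left. Merged: [5, 6, 7, 8, 11]
Append remaining from right: [15]. Merged: [5, 6, 7, 8, 11, 15]

Final merged array: [5, 6, 7, 8, 11, 15]
Total comparisons: 5

The merged array is [5, 6, 7, 8, 11, 15], requiring 5 comparisons. The merge step runs in O(n) time where n is the total number of elements.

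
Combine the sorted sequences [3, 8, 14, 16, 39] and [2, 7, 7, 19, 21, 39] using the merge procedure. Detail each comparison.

Merging process:

Compare 3 vs 2: take 2 from right. Merged: [2]
Compare 3 vs 7: take 3 from left. Merged: [2, 3]
Compare 8 vs 7: take 7 from right. Merged: [2, 3, 7]
Compare 8 vs 7: take 7 from right. Merged: [2, 3, 7, 7]
Compare 8 vs 19: take 8 from left. Merged: [2, 3, 7, 7, 8]
Compare 14 vs 19: take 14 from left. Merged: [2, 3, 7, 7, 8, 14]
Compare 16 vs 19: take 16 from left. Merged: [2, 3, 7, 7, 8, 14, 16]
Compare 39 vs 19: take 19 from right. Merged: [2, 3, 7, 7, 8, 14, 16, 19]
Compare 39 vs 21: take 21 from right. Merged: [2, 3, 7, 7, 8, 14, 16, 19, 21]
Compare 39 vs 39: take 39 from left. Merged: [2, 3, 7, 7, 8, 14, 16, 19, 21, 39]
Append remaining from right: [39]. Merged: [2, 3, 7, 7, 8, 14, 16, 19, 21, 39, 39]

Final merged array: [2, 3, 7, 7, 8, 14, 16, 19, 21, 39, 39]
Total comparisons: 10

The merged array is [2, 3, 7, 7, 8, 14, 16, 19, 21, 39, 39], requiring 10 comparisons. The merge step runs in O(n) time where n is the total number of elements.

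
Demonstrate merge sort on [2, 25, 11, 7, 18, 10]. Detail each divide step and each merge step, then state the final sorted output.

Merge sort trace:

Split: [2, 25, 11, 7, 18, 10] -> [2, 25, 11] and [7, 18, 10]
  Split: [2, 25, 11] -> [2] and [25, 11]
    Split: [25, 11] -> [25] and [11]
    Merge: [25] + [11] -> [11, 25]
  Merge: [2] + [11, 25] -> [2, 11, 25]
  Split: [7, 18, 10] -> [7] and [18, 10]
    Split: [18, 10] -> [18] and [10]
    Merge: [18] + [10] -> [10, 18]
  Merge: [7] + [10, 18] -> [7, 10, 18]
Merge: [2, 11, 25] + [7, 10, 18] -> [2, 7, 10, 11, 18, 25]

Final sorted array: [2, 7, 10, 11, 18, 25]

The merge sort proceeds by recursively splitting the array and merging sorted halves.
After all merges, the sorted array is [2, 7, 10, 11, 18, 25].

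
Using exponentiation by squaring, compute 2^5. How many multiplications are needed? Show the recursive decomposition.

Computing 2^5 by squaring (build up from 2^1; each line after the first costs one multiplication):

2^1 = 2
2^2 = (2^1)^2 = 2^2 = 4
2^4 = (2^2)^2 = 4^2 = 16
2^5 = 2 * 2^4 = 2 * 16 = 32

Result: 32
Multiplications needed: 3 (3 lines after 2^1)

2^5 = 32. Using exponentiation by squaring, this requires 3 multiplications. The key idea: if the exponent is even, square the half-power; if odd, multiply by the base once.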